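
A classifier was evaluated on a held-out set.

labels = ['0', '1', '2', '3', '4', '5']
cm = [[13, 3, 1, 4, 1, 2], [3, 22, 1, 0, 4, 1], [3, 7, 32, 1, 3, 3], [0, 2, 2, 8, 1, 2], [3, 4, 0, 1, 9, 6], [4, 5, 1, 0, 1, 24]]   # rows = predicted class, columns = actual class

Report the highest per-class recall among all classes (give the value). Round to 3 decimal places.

0.865

Per-class recall (TP/(TP+FN)):
  0: TP=13, FN=3+3+0+3+4=13 → 13/26 = 0.5000
  1: TP=22, FN=3+7+2+4+5=21 → 22/43 = 0.5116
  2: TP=32, FN=1+1+2+0+1=5 → 32/37 = 0.8649
  3: TP=8, FN=4+0+1+1+0=6 → 8/14 = 0.5714
  4: TP=9, FN=1+4+3+1+1=10 → 9/19 = 0.4737
  5: TP=24, FN=2+1+3+2+6=14 → 24/38 = 0.6316
Highest is class '2' with recall = 0.865.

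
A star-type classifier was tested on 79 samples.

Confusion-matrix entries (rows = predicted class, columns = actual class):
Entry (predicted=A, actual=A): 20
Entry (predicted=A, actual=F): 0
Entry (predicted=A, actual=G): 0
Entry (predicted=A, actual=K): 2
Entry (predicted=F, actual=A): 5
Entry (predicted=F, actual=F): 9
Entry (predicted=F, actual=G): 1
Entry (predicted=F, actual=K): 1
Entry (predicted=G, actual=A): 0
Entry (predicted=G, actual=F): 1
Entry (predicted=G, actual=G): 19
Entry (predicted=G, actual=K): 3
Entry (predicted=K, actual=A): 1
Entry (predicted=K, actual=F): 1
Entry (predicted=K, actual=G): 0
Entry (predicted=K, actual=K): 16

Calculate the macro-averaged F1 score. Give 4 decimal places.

0.7959

Per-class F1 score (2·TP/(2·TP+FP+FN)):
  A: TP=20, FP=0+0+2=2, FN=5+0+1=6 → 40/48 = 0.83333
  F: TP=9, FP=5+1+1=7, FN=0+1+1=2 → 18/27 = 0.66667
  G: TP=19, FP=0+1+3=4, FN=0+1+0=1 → 38/43 = 0.88372
  K: TP=16, FP=1+1+0=2, FN=2+1+3=6 → 32/40 = 0.80000
Macro-F1 score = mean = (0.83333 + 0.66667 + 0.88372 + 0.80000) / 4 = 0.7959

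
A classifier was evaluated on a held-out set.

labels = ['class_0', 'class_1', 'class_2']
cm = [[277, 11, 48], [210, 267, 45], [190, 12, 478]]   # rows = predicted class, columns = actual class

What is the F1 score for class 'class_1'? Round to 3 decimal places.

Take TP from the diagonal, FP from the rest of the 'class_1' prediction marginal, FN from the rest of the 'class_1' actual marginal.
F1 score = 2·TP/(2·TP+FP+FN).
class_1: TP=267, FP=210+45=255, FN=11+12=23 → 534/812 = 0.6576

0.658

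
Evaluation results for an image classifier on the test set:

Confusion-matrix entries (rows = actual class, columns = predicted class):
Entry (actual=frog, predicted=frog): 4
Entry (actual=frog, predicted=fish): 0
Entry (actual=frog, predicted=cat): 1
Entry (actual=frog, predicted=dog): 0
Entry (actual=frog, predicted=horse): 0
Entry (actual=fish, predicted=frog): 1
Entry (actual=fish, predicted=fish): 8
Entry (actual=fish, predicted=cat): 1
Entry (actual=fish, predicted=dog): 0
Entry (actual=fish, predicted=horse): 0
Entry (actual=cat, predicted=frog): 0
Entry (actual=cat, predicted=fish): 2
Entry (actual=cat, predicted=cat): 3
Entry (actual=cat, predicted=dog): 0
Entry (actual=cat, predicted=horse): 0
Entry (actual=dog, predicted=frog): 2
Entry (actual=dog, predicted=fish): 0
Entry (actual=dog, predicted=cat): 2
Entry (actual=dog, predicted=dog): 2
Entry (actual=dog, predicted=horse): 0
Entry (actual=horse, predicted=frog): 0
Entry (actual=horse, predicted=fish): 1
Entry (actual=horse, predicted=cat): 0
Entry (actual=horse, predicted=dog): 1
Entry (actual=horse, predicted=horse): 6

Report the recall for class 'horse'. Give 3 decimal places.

0.750

One-vs-rest for 'horse': TP = diagonal; FP = other classes predicted 'horse'; FN = 'horse' predicted as other.
recall = TP/(TP+FN).
horse: TP=6, FN=0+1+0+1=2 → 6/8 = 0.7500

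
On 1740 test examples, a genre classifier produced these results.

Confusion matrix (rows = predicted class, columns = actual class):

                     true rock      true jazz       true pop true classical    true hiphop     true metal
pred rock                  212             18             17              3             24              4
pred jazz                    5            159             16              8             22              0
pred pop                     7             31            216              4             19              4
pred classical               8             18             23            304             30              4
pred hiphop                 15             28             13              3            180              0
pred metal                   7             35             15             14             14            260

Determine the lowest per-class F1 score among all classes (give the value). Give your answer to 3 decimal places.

0.637

Per-class F1 score (2·TP/(2·TP+FP+FN)):
  rock: TP=212, FP=18+17+3+24+4=66, FN=5+7+8+15+7=42 → 424/532 = 0.7970
  jazz: TP=159, FP=5+16+8+22+0=51, FN=18+31+18+28+35=130 → 318/499 = 0.6373
  pop: TP=216, FP=7+31+4+19+4=65, FN=17+16+23+13+15=84 → 432/581 = 0.7435
  classical: TP=304, FP=8+18+23+30+4=83, FN=3+8+4+3+14=32 → 608/723 = 0.8409
  hiphop: TP=180, FP=15+28+13+3+0=59, FN=24+22+19+30+14=109 → 360/528 = 0.6818
  metal: TP=260, FP=7+35+15+14+14=85, FN=4+0+4+4+0=12 → 520/617 = 0.8428
Lowest is class 'jazz' with F1 score = 0.637.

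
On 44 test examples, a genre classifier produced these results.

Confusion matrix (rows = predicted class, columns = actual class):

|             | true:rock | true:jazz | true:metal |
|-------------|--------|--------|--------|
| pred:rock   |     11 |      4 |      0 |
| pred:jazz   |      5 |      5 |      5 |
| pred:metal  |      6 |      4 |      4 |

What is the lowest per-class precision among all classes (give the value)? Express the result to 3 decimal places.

0.286

Per-class precision (TP/(TP+FP)):
  rock: TP=11, FP=4+0=4 → 11/15 = 0.7333
  jazz: TP=5, FP=5+5=10 → 5/15 = 0.3333
  metal: TP=4, FP=6+4=10 → 4/14 = 0.2857
Lowest is class 'metal' with precision = 0.286.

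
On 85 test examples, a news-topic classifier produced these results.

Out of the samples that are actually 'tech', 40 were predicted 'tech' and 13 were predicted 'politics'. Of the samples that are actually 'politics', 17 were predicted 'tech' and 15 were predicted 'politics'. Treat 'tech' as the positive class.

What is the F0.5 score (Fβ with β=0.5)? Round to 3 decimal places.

Fβ = (1+β²)·TP / ((1+β²)·TP + β²·FN + FP), with β²=1/4
= 1.25·40 / (1.25·40 + 0.25·13 + 17) = 0.712

0.712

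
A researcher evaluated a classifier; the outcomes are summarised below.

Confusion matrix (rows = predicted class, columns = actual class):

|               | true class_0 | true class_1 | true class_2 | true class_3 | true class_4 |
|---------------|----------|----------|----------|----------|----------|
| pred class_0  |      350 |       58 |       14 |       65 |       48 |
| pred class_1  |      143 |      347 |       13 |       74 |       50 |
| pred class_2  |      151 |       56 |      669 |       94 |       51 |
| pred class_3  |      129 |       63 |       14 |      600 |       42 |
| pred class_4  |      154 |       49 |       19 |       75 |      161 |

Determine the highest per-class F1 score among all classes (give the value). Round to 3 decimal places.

Per-class F1 score (2·TP/(2·TP+FP+FN)):
  class_0: TP=350, FP=58+14+65+48=185, FN=143+151+129+154=577 → 700/1462 = 0.4788
  class_1: TP=347, FP=143+13+74+50=280, FN=58+56+63+49=226 → 694/1200 = 0.5783
  class_2: TP=669, FP=151+56+94+51=352, FN=14+13+14+19=60 → 1338/1750 = 0.7646
  class_3: TP=600, FP=129+63+14+42=248, FN=65+74+94+75=308 → 1200/1756 = 0.6834
  class_4: TP=161, FP=154+49+19+75=297, FN=48+50+51+42=191 → 322/810 = 0.3975
Highest is class 'class_2' with F1 score = 0.765.

0.765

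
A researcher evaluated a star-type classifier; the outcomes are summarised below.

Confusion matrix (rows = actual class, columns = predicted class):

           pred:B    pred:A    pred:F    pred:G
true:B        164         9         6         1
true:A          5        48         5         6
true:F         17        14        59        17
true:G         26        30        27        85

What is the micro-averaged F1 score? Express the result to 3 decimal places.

0.686

Micro-averaging pools counts across classes: ΣTP=356, ΣFP=163, ΣFN=163.
Micro-F1 score = 2·TP/(2·TP+FP+FN) on pooled counts = 0.686 (equals overall accuracy in single-label multiclass).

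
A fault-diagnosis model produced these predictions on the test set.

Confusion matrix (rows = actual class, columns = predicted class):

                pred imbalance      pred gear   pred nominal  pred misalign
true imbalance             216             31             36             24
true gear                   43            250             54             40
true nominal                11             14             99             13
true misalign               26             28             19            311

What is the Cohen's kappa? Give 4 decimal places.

0.6196

Observed agreement pₒ = trace/N = 876/1215 = 0.72099
Expected agreement pₑ = Σ (rowᵢ·colᵢ)/N² = (307·296 + 387·323 + 137·208 + 384·388)/1215² = 0.26646
κ = (pₒ − pₑ)/(1 − pₑ) = (0.72099 − 0.26646)/(1 − 0.26646) = 0.6196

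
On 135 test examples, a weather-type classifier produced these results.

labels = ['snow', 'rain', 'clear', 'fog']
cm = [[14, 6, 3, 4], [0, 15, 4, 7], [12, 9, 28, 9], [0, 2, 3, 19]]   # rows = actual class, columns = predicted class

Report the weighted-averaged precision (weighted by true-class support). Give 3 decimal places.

Per-class precision (TP/(TP+FP)):
  snow: TP=14, FP=0+12+0=12 → 14/26 = 0.5385
  rain: TP=15, FP=6+9+2=17 → 15/32 = 0.4688
  clear: TP=28, FP=3+4+3=10 → 28/38 = 0.7368
  fog: TP=19, FP=4+7+9=20 → 19/39 = 0.4872
Weighted-precision = Σ (supportᵢ/N)·precisionᵢ with N=135: (27/135)·0.5385 + (26/135)·0.4688 + (58/135)·0.7368 + (24/135)·0.4872 = 0.601

0.601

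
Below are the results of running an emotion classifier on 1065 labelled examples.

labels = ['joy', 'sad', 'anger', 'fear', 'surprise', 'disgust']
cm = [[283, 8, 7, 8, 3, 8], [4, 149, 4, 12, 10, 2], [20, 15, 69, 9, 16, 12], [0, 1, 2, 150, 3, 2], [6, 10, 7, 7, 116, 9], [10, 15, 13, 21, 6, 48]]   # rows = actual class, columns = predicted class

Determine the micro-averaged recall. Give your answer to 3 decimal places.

0.765

Micro-averaging pools counts across classes: ΣTP=815, ΣFP=250, ΣFN=250.
Micro-recall = TP/(TP+FN) on pooled counts = 0.765 (equals overall accuracy in single-label multiclass).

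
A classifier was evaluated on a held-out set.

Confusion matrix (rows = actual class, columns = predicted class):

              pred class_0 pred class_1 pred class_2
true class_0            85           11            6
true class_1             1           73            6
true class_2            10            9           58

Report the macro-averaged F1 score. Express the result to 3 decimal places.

0.831

Per-class F1 score (2·TP/(2·TP+FP+FN)):
  class_0: TP=85, FP=1+10=11, FN=11+6=17 → 170/198 = 0.8586
  class_1: TP=73, FP=11+9=20, FN=1+6=7 → 146/173 = 0.8439
  class_2: TP=58, FP=6+6=12, FN=10+9=19 → 116/147 = 0.7891
Macro-F1 score = mean = (0.8586 + 0.8439 + 0.7891) / 3 = 0.831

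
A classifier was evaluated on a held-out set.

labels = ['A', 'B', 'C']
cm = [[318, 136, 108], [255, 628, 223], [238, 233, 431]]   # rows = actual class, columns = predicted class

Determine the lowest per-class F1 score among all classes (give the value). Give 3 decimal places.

Per-class F1 score (2·TP/(2·TP+FP+FN)):
  A: TP=318, FP=255+238=493, FN=136+108=244 → 636/1373 = 0.4632
  B: TP=628, FP=136+233=369, FN=255+223=478 → 1256/2103 = 0.5972
  C: TP=431, FP=108+223=331, FN=238+233=471 → 862/1664 = 0.5180
Lowest is class 'A' with F1 score = 0.463.

0.463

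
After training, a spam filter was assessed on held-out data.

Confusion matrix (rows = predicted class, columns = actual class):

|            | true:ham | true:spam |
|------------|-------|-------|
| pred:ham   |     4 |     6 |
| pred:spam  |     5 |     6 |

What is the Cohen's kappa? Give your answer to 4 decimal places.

Observed agreement pₒ = trace/N = 10/21 = 0.47619
Expected agreement pₑ = Σ (rowᵢ·colᵢ)/N² = (9·10 + 12·11)/21² = 0.50340
κ = (pₒ − pₑ)/(1 − pₑ) = (0.47619 − 0.50340)/(1 − 0.50340) = -0.0548

-0.0548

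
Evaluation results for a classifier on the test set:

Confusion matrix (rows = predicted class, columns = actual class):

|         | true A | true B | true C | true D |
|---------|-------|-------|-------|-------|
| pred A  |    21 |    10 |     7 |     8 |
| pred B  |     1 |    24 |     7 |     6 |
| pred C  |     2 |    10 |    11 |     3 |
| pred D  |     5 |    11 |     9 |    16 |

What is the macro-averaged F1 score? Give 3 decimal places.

Per-class F1 score (2·TP/(2·TP+FP+FN)):
  A: TP=21, FP=10+7+8=25, FN=1+2+5=8 → 42/75 = 0.5600
  B: TP=24, FP=1+7+6=14, FN=10+10+11=31 → 48/93 = 0.5161
  C: TP=11, FP=2+10+3=15, FN=7+7+9=23 → 22/60 = 0.3667
  D: TP=16, FP=5+11+9=25, FN=8+6+3=17 → 32/74 = 0.4324
Macro-F1 score = mean = (0.5600 + 0.5161 + 0.3667 + 0.4324) / 4 = 0.469

0.469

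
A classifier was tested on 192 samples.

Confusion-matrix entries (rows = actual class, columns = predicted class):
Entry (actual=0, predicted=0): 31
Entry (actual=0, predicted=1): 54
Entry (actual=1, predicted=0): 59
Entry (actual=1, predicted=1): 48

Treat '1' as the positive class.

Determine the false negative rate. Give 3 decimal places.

0.551

FNR = FN/(FN+TP) = 59/(59+48) = 0.551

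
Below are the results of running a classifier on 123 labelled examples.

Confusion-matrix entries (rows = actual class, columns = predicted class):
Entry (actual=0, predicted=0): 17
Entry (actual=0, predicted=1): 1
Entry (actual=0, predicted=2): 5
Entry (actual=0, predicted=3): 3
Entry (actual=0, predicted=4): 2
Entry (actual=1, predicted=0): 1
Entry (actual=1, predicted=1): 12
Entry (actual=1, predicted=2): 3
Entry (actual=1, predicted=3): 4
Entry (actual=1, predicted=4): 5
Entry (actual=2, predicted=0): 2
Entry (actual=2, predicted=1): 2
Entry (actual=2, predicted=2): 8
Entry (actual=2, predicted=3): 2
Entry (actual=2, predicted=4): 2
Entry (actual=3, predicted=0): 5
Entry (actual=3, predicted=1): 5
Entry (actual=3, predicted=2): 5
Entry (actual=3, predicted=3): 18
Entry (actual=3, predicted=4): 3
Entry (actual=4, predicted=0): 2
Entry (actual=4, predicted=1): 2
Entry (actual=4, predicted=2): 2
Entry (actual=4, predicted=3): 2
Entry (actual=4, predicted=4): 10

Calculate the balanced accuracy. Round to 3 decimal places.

Balanced accuracy = mean of per-class recall.
  0: recall = 17/28 = 0.6071
  1: recall = 12/25 = 0.4800
  2: recall = 8/16 = 0.5000
  3: recall = 18/36 = 0.5000
  4: recall = 10/18 = 0.5556
Mean = (0.6071 + 0.4800 + 0.5000 + 0.5000 + 0.5556) / 5 = 0.529

0.529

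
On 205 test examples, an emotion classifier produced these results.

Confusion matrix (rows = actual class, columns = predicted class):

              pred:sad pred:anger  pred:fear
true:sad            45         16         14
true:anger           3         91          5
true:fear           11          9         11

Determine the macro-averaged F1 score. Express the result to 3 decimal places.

0.626

Per-class F1 score (2·TP/(2·TP+FP+FN)):
  sad: TP=45, FP=3+11=14, FN=16+14=30 → 90/134 = 0.6716
  anger: TP=91, FP=16+9=25, FN=3+5=8 → 182/215 = 0.8465
  fear: TP=11, FP=14+5=19, FN=11+9=20 → 22/61 = 0.3607
Macro-F1 score = mean = (0.6716 + 0.8465 + 0.3607) / 3 = 0.626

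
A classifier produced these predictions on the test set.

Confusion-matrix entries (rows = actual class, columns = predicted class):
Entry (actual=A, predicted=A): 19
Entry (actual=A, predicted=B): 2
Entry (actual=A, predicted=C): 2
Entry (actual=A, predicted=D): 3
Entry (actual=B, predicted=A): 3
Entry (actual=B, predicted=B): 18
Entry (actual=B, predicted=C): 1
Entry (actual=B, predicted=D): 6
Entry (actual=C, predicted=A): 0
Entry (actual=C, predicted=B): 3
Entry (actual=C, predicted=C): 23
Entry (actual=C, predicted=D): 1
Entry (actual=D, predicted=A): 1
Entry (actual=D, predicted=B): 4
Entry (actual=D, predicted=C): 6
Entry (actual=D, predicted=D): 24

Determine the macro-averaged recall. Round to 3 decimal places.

Per-class recall (TP/(TP+FN)):
  A: TP=19, FN=2+2+3=7 → 19/26 = 0.7308
  B: TP=18, FN=3+1+6=10 → 18/28 = 0.6429
  C: TP=23, FN=0+3+1=4 → 23/27 = 0.8519
  D: TP=24, FN=1+4+6=11 → 24/35 = 0.6857
Macro-recall = mean = (0.7308 + 0.6429 + 0.8519 + 0.6857) / 4 = 0.728

0.728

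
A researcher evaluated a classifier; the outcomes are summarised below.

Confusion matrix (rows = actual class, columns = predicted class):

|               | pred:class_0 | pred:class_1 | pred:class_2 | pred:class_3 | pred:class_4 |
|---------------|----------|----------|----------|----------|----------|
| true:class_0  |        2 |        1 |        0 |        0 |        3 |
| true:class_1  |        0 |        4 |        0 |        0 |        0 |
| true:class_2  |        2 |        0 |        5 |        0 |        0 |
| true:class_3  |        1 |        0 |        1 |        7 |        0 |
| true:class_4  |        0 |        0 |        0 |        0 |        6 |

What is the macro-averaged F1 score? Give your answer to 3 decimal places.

0.739

Per-class F1 score (2·TP/(2·TP+FP+FN)):
  class_0: TP=2, FP=0+2+1+0=3, FN=1+0+0+3=4 → 4/11 = 0.3636
  class_1: TP=4, FP=1+0+0+0=1, FN=0+0+0+0=0 → 8/9 = 0.8889
  class_2: TP=5, FP=0+0+1+0=1, FN=2+0+0+0=2 → 10/13 = 0.7692
  class_3: TP=7, FP=0+0+0+0=0, FN=1+0+1+0=2 → 14/16 = 0.8750
  class_4: TP=6, FP=3+0+0+0=3, FN=0+0+0+0=0 → 12/15 = 0.8000
Macro-F1 score = mean = (0.3636 + 0.8889 + 0.7692 + 0.8750 + 0.8000) / 5 = 0.739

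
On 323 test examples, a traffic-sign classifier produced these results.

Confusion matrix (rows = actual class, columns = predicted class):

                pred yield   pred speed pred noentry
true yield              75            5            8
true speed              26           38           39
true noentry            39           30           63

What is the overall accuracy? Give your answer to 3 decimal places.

0.545

Accuracy = trace / total = (75+38+63=176) / 323 = 176/323 = 0.545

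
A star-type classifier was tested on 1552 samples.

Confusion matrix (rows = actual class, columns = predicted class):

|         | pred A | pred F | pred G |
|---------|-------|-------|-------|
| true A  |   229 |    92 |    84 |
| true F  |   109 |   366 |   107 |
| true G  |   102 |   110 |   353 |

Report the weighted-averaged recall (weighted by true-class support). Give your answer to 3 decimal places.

Per-class recall (TP/(TP+FN)):
  A: TP=229, FN=92+84=176 → 229/405 = 0.5654
  F: TP=366, FN=109+107=216 → 366/582 = 0.6289
  G: TP=353, FN=102+110=212 → 353/565 = 0.6248
Weighted-recall = Σ (supportᵢ/N)·recallᵢ with N=1552: (405/1552)·0.5654 + (582/1552)·0.6289 + (565/1552)·0.6248 = 0.611

0.611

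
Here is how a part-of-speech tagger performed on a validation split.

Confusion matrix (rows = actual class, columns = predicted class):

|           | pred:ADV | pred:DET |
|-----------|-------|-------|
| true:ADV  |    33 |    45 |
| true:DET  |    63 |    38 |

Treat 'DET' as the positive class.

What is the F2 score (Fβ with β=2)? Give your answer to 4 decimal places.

Fβ = (1+β²)·TP / ((1+β²)·TP + β²·FN + FP), with β²=4
= 5·38 / (5·38 + 4·63 + 45) = 0.3901

0.3901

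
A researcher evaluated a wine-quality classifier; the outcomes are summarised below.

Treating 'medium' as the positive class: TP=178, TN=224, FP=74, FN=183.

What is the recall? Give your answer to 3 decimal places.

Recall = TP/(TP+FN) = 178/(178+183) = 178/361 = 0.493

0.493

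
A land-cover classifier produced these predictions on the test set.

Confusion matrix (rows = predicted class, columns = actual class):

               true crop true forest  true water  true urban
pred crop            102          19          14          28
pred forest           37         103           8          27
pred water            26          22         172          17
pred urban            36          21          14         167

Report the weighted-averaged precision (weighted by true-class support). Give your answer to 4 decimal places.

Per-class precision (TP/(TP+FP)):
  crop: TP=102, FP=19+14+28=61 → 102/163 = 0.62577
  forest: TP=103, FP=37+8+27=72 → 103/175 = 0.58857
  water: TP=172, FP=26+22+17=65 → 172/237 = 0.72574
  urban: TP=167, FP=36+21+14=71 → 167/238 = 0.70168
Weighted-precision = Σ (supportᵢ/N)·precisionᵢ with N=813: (201/813)·0.62577 + (165/813)·0.58857 + (208/813)·0.72574 + (239/813)·0.70168 = 0.6661

0.6661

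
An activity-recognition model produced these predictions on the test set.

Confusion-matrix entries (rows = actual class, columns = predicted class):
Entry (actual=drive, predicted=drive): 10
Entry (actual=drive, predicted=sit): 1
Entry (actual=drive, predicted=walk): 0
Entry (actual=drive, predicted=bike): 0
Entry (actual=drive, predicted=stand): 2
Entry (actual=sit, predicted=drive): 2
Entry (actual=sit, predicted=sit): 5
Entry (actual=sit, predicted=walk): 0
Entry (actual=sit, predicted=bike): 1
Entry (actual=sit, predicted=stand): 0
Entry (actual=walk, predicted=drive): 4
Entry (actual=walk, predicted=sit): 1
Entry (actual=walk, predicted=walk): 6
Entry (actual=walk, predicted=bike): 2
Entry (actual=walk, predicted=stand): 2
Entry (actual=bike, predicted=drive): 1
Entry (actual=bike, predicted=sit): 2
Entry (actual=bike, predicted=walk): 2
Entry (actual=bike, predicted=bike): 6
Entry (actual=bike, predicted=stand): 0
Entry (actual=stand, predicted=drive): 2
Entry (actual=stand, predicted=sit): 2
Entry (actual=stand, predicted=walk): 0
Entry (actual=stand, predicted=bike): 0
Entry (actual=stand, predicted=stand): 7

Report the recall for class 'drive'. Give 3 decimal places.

Treat 'drive' as positive and all other classes as negative.
recall = TP/(TP+FN).
drive: TP=10, FN=1+0+0+2=3 → 10/13 = 0.7692

0.769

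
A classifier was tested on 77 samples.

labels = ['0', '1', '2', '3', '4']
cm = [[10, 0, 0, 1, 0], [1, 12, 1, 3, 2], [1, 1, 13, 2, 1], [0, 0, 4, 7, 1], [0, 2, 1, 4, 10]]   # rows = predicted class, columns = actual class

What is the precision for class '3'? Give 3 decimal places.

0.583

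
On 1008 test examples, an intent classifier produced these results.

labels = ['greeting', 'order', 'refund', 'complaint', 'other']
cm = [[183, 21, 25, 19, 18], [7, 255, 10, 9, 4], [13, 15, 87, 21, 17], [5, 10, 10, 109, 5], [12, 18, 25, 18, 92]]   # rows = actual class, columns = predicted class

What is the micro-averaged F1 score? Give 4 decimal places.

Micro-averaging pools counts across classes: ΣTP=726, ΣFP=282, ΣFN=282.
Micro-F1 score = 2·TP/(2·TP+FP+FN) on pooled counts = 0.7202 (equals overall accuracy in single-label multiclass).

0.7202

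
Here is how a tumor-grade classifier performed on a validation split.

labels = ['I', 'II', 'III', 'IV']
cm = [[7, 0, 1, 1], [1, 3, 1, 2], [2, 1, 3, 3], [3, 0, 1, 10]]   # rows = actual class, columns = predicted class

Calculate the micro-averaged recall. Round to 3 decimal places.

Micro-averaging pools counts across classes: ΣTP=23, ΣFP=16, ΣFN=16.
Micro-recall = TP/(TP+FN) on pooled counts = 0.590 (equals overall accuracy in single-label multiclass).

0.590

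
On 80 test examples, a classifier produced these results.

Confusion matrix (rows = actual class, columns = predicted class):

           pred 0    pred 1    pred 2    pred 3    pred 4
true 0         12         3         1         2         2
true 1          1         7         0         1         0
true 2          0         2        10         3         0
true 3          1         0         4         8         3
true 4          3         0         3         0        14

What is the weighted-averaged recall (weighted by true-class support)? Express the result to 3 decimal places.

0.638

Per-class recall (TP/(TP+FN)):
  0: TP=12, FN=3+1+2+2=8 → 12/20 = 0.6000
  1: TP=7, FN=1+0+1+0=2 → 7/9 = 0.7778
  2: TP=10, FN=0+2+3+0=5 → 10/15 = 0.6667
  3: TP=8, FN=1+0+4+3=8 → 8/16 = 0.5000
  4: TP=14, FN=3+0+3+0=6 → 14/20 = 0.7000
Weighted-recall = Σ (supportᵢ/N)·recallᵢ with N=80: (20/80)·0.6000 + (9/80)·0.7778 + (15/80)·0.6667 + (16/80)·0.5000 + (20/80)·0.7000 = 0.638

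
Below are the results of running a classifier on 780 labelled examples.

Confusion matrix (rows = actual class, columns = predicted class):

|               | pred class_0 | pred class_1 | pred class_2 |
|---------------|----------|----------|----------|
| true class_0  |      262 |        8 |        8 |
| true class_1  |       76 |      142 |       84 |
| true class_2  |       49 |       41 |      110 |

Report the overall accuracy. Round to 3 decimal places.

0.659

Accuracy = trace / total = (262+142+110=514) / 780 = 514/780 = 0.659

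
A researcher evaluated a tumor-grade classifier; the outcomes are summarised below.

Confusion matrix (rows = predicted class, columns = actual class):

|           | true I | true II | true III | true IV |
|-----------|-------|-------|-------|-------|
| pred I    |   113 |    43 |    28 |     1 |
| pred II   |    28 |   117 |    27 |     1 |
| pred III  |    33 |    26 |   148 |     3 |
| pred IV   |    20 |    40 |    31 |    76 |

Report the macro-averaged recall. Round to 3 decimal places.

Per-class recall (TP/(TP+FN)):
  I: TP=113, FN=28+33+20=81 → 113/194 = 0.5825
  II: TP=117, FN=43+26+40=109 → 117/226 = 0.5177
  III: TP=148, FN=28+27+31=86 → 148/234 = 0.6325
  IV: TP=76, FN=1+1+3=5 → 76/81 = 0.9383
Macro-recall = mean = (0.5825 + 0.5177 + 0.6325 + 0.9383) / 4 = 0.668

0.668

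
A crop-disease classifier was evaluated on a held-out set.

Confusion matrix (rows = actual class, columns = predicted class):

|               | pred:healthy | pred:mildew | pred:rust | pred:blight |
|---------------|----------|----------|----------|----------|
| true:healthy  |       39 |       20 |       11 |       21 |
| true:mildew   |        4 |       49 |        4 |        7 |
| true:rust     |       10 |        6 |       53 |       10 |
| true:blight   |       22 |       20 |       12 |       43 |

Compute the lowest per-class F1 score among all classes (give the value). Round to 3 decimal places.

0.470

Per-class F1 score (2·TP/(2·TP+FP+FN)):
  healthy: TP=39, FP=4+10+22=36, FN=20+11+21=52 → 78/166 = 0.4699
  mildew: TP=49, FP=20+6+20=46, FN=4+4+7=15 → 98/159 = 0.6164
  rust: TP=53, FP=11+4+12=27, FN=10+6+10=26 → 106/159 = 0.6667
  blight: TP=43, FP=21+7+10=38, FN=22+20+12=54 → 86/178 = 0.4831
Lowest is class 'healthy' with F1 score = 0.470.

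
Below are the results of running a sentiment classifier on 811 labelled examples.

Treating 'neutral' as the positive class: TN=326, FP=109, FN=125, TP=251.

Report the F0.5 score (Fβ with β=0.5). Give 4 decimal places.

0.6911

Fβ = (1+β²)·TP / ((1+β²)·TP + β²·FN + FP), with β²=1/4
= 1.25·251 / (1.25·251 + 0.25·125 + 109) = 0.6911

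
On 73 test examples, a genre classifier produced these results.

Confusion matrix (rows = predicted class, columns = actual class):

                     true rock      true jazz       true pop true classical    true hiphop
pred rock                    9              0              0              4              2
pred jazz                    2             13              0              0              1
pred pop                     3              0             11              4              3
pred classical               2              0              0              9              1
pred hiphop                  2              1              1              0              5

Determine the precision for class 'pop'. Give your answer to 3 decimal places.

One-vs-rest for 'pop': TP = diagonal; FP = other classes predicted 'pop'; FN = 'pop' predicted as other.
precision = TP/(TP+FP).
pop: TP=11, FP=3+0+4+3=10 → 11/21 = 0.5238

0.524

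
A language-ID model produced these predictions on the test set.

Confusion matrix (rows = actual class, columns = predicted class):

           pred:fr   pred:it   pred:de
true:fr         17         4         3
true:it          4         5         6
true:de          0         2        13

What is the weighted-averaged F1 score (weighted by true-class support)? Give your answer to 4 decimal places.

0.6378

Per-class F1 score (2·TP/(2·TP+FP+FN)):
  fr: TP=17, FP=4+0=4, FN=4+3=7 → 34/45 = 0.75556
  it: TP=5, FP=4+2=6, FN=4+6=10 → 10/26 = 0.38462
  de: TP=13, FP=3+6=9, FN=0+2=2 → 26/37 = 0.70270
Weighted-F1 score = Σ (supportᵢ/N)·F1 scoreᵢ with N=54: (24/54)·0.75556 + (15/54)·0.38462 + (15/54)·0.70270 = 0.6378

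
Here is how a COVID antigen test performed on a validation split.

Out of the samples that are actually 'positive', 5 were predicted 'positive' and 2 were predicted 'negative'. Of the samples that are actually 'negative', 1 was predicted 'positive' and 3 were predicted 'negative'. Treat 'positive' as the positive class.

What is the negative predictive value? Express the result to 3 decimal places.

0.600

NPV = TN/(TN+FN) = 3/(3+2) = 0.600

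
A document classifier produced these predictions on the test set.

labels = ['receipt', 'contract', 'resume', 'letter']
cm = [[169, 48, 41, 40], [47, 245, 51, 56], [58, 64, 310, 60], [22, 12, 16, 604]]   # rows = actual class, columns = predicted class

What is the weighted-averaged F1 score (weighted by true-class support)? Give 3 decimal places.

0.715

Per-class F1 score (2·TP/(2·TP+FP+FN)):
  receipt: TP=169, FP=47+58+22=127, FN=48+41+40=129 → 338/594 = 0.5690
  contract: TP=245, FP=48+64+12=124, FN=47+51+56=154 → 490/768 = 0.6380
  resume: TP=310, FP=41+51+16=108, FN=58+64+60=182 → 620/910 = 0.6813
  letter: TP=604, FP=40+56+60=156, FN=22+12+16=50 → 1208/1414 = 0.8543
Weighted-F1 score = Σ (supportᵢ/N)·F1 scoreᵢ with N=1843: (298/1843)·0.5690 + (399/1843)·0.6380 + (492/1843)·0.6813 + (654/1843)·0.8543 = 0.715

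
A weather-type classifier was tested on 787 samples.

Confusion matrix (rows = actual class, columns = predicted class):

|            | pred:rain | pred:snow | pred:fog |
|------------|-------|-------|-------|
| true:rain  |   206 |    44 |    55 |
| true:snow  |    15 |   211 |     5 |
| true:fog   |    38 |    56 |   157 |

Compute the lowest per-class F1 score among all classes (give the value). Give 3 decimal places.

0.671

Per-class F1 score (2·TP/(2·TP+FP+FN)):
  rain: TP=206, FP=15+38=53, FN=44+55=99 → 412/564 = 0.7305
  snow: TP=211, FP=44+56=100, FN=15+5=20 → 422/542 = 0.7786
  fog: TP=157, FP=55+5=60, FN=38+56=94 → 314/468 = 0.6709
Lowest is class 'fog' with F1 score = 0.671.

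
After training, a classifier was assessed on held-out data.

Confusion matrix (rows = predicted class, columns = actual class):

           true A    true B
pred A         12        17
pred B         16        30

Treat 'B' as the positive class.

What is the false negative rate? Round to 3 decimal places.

0.362

FNR = FN/(FN+TP) = 17/(17+30) = 0.362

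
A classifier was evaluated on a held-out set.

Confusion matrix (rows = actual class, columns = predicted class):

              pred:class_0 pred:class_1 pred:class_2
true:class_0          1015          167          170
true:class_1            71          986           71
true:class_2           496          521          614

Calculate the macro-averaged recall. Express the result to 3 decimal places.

Per-class recall (TP/(TP+FN)):
  class_0: TP=1015, FN=167+170=337 → 1015/1352 = 0.7507
  class_1: TP=986, FN=71+71=142 → 986/1128 = 0.8741
  class_2: TP=614, FN=496+521=1017 → 614/1631 = 0.3765
Macro-recall = mean = (0.7507 + 0.8741 + 0.3765) / 3 = 0.667

0.667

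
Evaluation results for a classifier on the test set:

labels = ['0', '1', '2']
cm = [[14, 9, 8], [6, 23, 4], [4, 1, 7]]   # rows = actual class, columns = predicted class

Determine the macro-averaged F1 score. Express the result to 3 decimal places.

0.553

Per-class F1 score (2·TP/(2·TP+FP+FN)):
  0: TP=14, FP=6+4=10, FN=9+8=17 → 28/55 = 0.5091
  1: TP=23, FP=9+1=10, FN=6+4=10 → 46/66 = 0.6970
  2: TP=7, FP=8+4=12, FN=4+1=5 → 14/31 = 0.4516
Macro-F1 score = mean = (0.5091 + 0.6970 + 0.4516) / 3 = 0.553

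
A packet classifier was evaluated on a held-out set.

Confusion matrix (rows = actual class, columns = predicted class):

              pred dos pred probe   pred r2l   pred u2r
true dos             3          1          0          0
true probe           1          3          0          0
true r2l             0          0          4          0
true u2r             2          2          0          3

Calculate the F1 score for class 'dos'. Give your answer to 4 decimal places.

0.6000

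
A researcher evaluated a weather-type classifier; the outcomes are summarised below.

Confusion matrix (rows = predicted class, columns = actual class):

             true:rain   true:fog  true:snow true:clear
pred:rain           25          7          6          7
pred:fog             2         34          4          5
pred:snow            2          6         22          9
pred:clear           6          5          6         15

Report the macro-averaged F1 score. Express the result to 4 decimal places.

Per-class F1 score (2·TP/(2·TP+FP+FN)):
  rain: TP=25, FP=7+6+7=20, FN=2+2+6=10 → 50/80 = 0.62500
  fog: TP=34, FP=2+4+5=11, FN=7+6+5=18 → 68/97 = 0.70103
  snow: TP=22, FP=2+6+9=17, FN=6+4+6=16 → 44/77 = 0.57143
  clear: TP=15, FP=6+5+6=17, FN=7+5+9=21 → 30/68 = 0.44118
Macro-F1 score = mean = (0.62500 + 0.70103 + 0.57143 + 0.44118) / 4 = 0.5847

0.5847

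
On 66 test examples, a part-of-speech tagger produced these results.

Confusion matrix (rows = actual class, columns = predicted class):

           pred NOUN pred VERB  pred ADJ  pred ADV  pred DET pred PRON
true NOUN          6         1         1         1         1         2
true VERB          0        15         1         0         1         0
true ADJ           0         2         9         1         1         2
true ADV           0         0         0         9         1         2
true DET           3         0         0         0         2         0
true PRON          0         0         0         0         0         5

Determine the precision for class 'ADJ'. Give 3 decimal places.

Treat 'ADJ' as positive and all other classes as negative.
precision = TP/(TP+FP).
ADJ: TP=9, FP=1+1+0+0+0=2 → 9/11 = 0.8182

0.818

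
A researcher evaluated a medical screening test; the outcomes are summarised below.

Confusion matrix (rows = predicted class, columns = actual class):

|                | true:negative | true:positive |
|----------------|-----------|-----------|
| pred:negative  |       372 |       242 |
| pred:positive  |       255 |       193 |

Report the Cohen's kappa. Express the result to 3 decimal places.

Observed agreement pₒ = trace/N = 565/1062 = 0.5320
Expected agreement pₑ = Σ (rowᵢ·colᵢ)/N² = (627·614 + 435·448)/1062² = 0.5141
κ = (pₒ − pₑ)/(1 − pₑ) = (0.5320 − 0.5141)/(1 − 0.5141) = 0.037

0.037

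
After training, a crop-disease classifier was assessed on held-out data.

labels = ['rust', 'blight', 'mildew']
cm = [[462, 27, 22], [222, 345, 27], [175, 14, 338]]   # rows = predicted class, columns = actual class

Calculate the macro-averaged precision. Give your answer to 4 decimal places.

Per-class precision (TP/(TP+FP)):
  rust: TP=462, FP=27+22=49 → 462/511 = 0.90411
  blight: TP=345, FP=222+27=249 → 345/594 = 0.58081
  mildew: TP=338, FP=175+14=189 → 338/527 = 0.64137
Macro-precision = mean = (0.90411 + 0.58081 + 0.64137) / 3 = 0.7088

0.7088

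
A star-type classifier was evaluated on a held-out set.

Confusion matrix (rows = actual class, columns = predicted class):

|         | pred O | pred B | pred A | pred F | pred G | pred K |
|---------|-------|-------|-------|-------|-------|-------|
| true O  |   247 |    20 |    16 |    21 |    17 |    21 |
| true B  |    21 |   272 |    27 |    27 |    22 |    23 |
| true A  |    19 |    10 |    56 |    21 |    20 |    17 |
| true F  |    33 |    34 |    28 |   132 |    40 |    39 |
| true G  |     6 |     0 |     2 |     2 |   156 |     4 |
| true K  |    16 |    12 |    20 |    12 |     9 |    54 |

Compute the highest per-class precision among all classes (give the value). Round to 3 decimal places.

Per-class precision (TP/(TP+FP)):
  O: TP=247, FP=21+19+33+6+16=95 → 247/342 = 0.7222
  B: TP=272, FP=20+10+34+0+12=76 → 272/348 = 0.7816
  A: TP=56, FP=16+27+28+2+20=93 → 56/149 = 0.3758
  F: TP=132, FP=21+27+21+2+12=83 → 132/215 = 0.6140
  G: TP=156, FP=17+22+20+40+9=108 → 156/264 = 0.5909
  K: TP=54, FP=21+23+17+39+4=104 → 54/158 = 0.3418
Highest is class 'B' with precision = 0.782.

0.782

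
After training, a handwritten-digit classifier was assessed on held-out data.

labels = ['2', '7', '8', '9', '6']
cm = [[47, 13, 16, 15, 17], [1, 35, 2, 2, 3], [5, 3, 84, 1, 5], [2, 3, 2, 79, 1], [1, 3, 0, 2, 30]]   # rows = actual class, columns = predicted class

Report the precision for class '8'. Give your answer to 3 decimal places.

Treat '8' as positive and all other classes as negative.
precision = TP/(TP+FP).
8: TP=84, FP=16+2+2+0=20 → 84/104 = 0.8077

0.808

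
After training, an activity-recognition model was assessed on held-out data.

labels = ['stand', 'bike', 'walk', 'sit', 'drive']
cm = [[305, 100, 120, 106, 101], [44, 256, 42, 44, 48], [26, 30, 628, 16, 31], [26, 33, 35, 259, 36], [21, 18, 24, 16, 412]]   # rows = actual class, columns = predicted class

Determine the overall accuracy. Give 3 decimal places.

Accuracy = trace / total = (305+256+628+259+412=1860) / 2777 = 1860/2777 = 0.670

0.670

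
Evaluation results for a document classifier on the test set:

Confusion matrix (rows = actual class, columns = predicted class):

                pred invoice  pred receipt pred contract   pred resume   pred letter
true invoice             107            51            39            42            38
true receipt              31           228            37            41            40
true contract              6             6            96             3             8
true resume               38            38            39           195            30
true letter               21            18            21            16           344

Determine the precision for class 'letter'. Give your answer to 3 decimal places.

0.748

Treat 'letter' as positive and all other classes as negative.
precision = TP/(TP+FP).
letter: TP=344, FP=38+40+8+30=116 → 344/460 = 0.7478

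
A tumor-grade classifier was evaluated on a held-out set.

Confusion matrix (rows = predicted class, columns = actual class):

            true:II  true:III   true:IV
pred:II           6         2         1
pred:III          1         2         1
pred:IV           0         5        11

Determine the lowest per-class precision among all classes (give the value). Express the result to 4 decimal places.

0.5000

Per-class precision (TP/(TP+FP)):
  II: TP=6, FP=2+1=3 → 6/9 = 0.66667
  III: TP=2, FP=1+1=2 → 2/4 = 0.50000
  IV: TP=11, FP=0+5=5 → 11/16 = 0.68750
Lowest is class 'III' with precision = 0.5000.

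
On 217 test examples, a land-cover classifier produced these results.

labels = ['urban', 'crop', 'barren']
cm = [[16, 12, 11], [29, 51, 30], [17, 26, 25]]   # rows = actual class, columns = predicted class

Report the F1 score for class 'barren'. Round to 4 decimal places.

Treat 'barren' as positive and all other classes as negative.
F1 score = 2·TP/(2·TP+FP+FN).
barren: TP=25, FP=11+30=41, FN=17+26=43 → 50/134 = 0.37313

0.3731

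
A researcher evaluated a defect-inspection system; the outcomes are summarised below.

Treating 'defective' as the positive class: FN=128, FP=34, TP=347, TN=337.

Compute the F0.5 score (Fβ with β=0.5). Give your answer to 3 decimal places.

0.868

Fβ = (1+β²)·TP / ((1+β²)·TP + β²·FN + FP), with β²=1/4
= 1.25·347 / (1.25·347 + 0.25·128 + 34) = 0.868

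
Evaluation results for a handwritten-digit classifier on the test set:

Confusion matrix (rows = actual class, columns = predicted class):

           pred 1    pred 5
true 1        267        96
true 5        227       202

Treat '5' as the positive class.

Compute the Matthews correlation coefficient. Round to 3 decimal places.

0.212

MCC = (TP·TN − FP·FN) / √((TP+FP)(TP+FN)(TN+FP)(TN+FN))
Numerator = 202·267 − 96·227 = 32142
Denominator = √(298·429·363·494) = √22924883124 = 151409.6533
MCC = 32142 / 151409.6533 = 0.212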